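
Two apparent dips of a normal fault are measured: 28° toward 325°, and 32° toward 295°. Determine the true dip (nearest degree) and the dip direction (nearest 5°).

The two traces are lines in the plane: v₁ = (sin 325°·cos 28°, cos 325°·cos 28°, −sin 28°), v₂ = (sin 295°·cos 32°, cos 295°·cos 32°, −sin 32°).
n = v₁ × v₂ = (-0.215, 0.092, 0.374) (taken with n_z > 0).
Dip δ = arctan(|n_h|/n_z) = arctan(0.234/0.374) = 32.0°.
The horizontal component of n points toward azimuth atan2(n_x, n_y) = 293°, the dip direction.

true dip 32°, dip direction 295°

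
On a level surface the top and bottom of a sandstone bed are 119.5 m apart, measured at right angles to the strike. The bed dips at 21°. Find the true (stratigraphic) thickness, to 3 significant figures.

42.8 m

True thickness t = w · sin(dip) = 119.5 × sin 21°
t = 119.5 × 0.3584 = 42.825 m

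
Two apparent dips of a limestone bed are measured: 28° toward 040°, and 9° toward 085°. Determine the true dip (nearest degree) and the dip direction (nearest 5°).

The two traces are lines in the plane: v₁ = (sin 40°·cos 28°, cos 40°·cos 28°, −sin 28°), v₂ = (sin 85°·cos 9°, cos 85°·cos 9°, −sin 9°).
n = v₁ × v₂ = (0.065, 0.373, 0.617) (taken with n_z > 0).
Dip δ = arctan(|n_h|/n_z) = arctan(0.379/0.617) = 31.6°.
Dip direction = azimuth of (n_x, n_y) = atan2(0.065, 0.373) = 10°.

true dip 32°, dip direction 010°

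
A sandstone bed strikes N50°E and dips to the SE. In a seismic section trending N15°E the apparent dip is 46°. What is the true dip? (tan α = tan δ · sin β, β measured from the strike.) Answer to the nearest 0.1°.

β = acute angle between strike N50°E and section N15°E = 35°.
tan(true dip) = tan 46° / sin 35° = 1.8054
true dip = arctan 1.8054 = 61.02°

61.0°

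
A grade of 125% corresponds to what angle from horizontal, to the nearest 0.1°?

51.3°

tan θ = 125/100 = 1.2500
θ = arctan(1.2500) = 51.34°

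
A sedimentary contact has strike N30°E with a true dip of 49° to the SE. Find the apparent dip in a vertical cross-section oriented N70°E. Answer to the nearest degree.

36°

The section lies 40° from the strike.
tan α = tan 49° × sin 40° = 1.1504 × 0.6428 = 0.7394
α = arctan(0.7394) = 36.48°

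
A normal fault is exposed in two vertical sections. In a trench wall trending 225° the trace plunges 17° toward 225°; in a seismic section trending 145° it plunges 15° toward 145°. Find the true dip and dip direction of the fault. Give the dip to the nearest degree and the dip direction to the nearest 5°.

Represent each trace as a vector plunging at its apparent dip toward its trend (east-north-up frame): v₁ = (-0.676, -0.676, -0.292), v₂ = (0.554, -0.791, -0.259).
The plane normal is n = v₁ × v₂ ∝ (-0.056, -0.337, 0.910).
Dip δ = arctan(|n_h|/n_z) = arctan(0.342/0.910) = 20.6°.
Dip direction = azimuth of (n_x, n_y) = atan2(-0.056, -0.337) = 189°.

true dip 21°, dip direction 190°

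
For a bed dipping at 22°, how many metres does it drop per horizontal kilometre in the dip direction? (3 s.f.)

404 m

drop per km = 1000 × tan 22° = 1000 × 0.4040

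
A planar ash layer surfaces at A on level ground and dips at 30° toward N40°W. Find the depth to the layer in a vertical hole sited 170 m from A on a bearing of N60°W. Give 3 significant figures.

92.2 m

The hole lies 20° from the dip direction, so the down-dip offset is 170 × cos 20° = 159.75 m.
Depth = down-dip offset × tan(dip) = 159.75 × tan 30° = 159.75 × 0.5774
Depth = 92.23 m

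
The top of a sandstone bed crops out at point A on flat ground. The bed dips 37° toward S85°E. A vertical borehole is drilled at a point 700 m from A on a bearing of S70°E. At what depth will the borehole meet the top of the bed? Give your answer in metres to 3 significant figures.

The hole lies 15° from the dip direction, so the down-dip offset is 700 × cos 15° = 676.15 m.
Depth = down-dip offset × tan(dip) = 676.15 × tan 37° = 676.15 × 0.7536
Depth = 509.51 m

510 m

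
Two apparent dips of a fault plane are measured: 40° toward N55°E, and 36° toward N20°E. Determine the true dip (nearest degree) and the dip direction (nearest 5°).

true dip 40°, dip direction 050°

Each apparent-dip line lies in the plane. As unit vectors (x east, y north, z up), v₁ plunges 40°→N55°E and v₂ plunges 36°→N20°E.
The plane normal is n = v₁ × v₂ ∝ (0.230, 0.191, 0.355).
True dip = arccos(n_z / |n|) = arccos(0.7650) = 40.1°.
Dip direction = atan2(0.230, 0.191) = 50° (azimuth of n's horizontal projection).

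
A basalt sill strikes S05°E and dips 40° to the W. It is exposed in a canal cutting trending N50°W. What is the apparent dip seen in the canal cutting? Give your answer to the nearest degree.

31°

Angle between strike (S05°E) and section (N50°W): β = 45°.
tan α = tan 40° × sin 45° = 0.8391 × 0.7071 = 0.5933
α = arctan(0.5933) = 30.68°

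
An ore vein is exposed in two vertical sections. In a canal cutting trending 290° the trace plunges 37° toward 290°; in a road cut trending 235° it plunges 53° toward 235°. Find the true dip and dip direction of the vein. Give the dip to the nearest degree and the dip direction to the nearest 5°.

true dip 53°, dip direction 235°

Represent each trace as a vector plunging at its apparent dip toward its trend (east-north-up frame): v₁ = (-0.750, 0.273, -0.602), v₂ = (-0.493, -0.345, -0.799).
The plane normal is n = v₁ × v₂ ∝ (-0.426, -0.303, 0.394).
tan δ = √(n_x²+n_y²)/n_z = 0.522/0.394, so δ = 53.0°.
Dip direction = azimuth of (n_x, n_y) = atan2(-0.426, -0.303) = 235°.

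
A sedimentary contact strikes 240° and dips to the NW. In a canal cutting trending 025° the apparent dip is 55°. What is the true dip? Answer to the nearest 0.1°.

The section is 35° from the strike.
tan δ = tan α / sin β = tan 55° / sin 35° = 1.4281 / 0.5736 = 2.4899
δ = arctan(2.4899) = 68.12°

68.1°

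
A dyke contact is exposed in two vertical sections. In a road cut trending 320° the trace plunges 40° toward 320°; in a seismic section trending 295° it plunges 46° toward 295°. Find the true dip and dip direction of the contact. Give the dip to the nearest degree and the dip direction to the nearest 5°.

The two traces are lines in the plane: v₁ = (sin 320°·cos 40°, cos 320°·cos 40°, −sin 40°), v₂ = (sin 295°·cos 46°, cos 295°·cos 46°, −sin 46°).
The plane normal is n = v₁ × v₂ ∝ (-0.233, 0.050, 0.225).
Dip δ = arctan(|n_h|/n_z) = arctan(0.239/0.225) = 46.7°.
Dip direction = azimuth of (n_x, n_y) = atan2(-0.233, 0.050) = 282°.

true dip 47°, dip direction 280°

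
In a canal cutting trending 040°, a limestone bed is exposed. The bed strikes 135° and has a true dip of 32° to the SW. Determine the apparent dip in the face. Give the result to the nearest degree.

32°

The strike is 135° and the section trends 040°; the acute angle between them is β = 85°.
tan α = tan 32° × sin 85° = 0.6249 × 0.9962 = 0.6225
apparent dip = arctan 0.6225 = 31.90°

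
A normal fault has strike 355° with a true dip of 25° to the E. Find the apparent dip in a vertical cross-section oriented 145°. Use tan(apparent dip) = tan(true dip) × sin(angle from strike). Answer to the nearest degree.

The section lies 30° from the strike.
tan(apparent dip) = tan 25° · sin 30° = 0.2332
apparent dip = arctan 0.2332 = 13.12°

13°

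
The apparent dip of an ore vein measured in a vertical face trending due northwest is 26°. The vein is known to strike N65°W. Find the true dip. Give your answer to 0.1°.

β = acute angle between strike N65°W and section due northwest = 20°.
tan δ = tan α / sin β = tan 26° / sin 20° = 0.4877 / 0.3420 = 1.4260
true dip = arctan 1.4260 = 54.96°

55.0°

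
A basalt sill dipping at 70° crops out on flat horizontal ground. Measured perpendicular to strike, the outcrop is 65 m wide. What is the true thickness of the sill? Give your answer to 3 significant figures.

True thickness t = w · sin(dip) = 65 × sin 70°
t = 65 × 0.9397 = 61.080 m

61.1 m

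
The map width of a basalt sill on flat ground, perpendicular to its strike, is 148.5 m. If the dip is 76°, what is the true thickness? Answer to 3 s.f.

144 m

True thickness t = w · sin(dip) = 148.5 × sin 76°
t = 148.5 × 0.9703 = 144.089 m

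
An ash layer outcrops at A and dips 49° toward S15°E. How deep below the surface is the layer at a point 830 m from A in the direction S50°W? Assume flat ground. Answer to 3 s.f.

The hole lies 65° from the dip direction, so the down-dip offset is 830 × cos 65° = 350.77 m.
Depth = down-dip offset × tan(dip) = 350.77 × tan 49° = 350.77 × 1.1504
Depth = 403.52 m

404 m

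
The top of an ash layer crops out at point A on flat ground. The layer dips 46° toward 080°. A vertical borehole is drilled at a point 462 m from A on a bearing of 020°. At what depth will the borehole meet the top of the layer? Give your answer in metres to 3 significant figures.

The hole lies 60° from the dip direction, so the down-dip offset is 462 × cos 60° = 231.00 m.
Depth = down-dip offset × tan(dip) = 231.00 × tan 46° = 231.00 × 1.0355
Depth = 239.21 m

239 m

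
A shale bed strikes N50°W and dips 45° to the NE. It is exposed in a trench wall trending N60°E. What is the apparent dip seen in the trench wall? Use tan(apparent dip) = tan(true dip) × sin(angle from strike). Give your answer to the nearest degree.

43°

Angle between strike (N50°W) and section (N60°E): β = 70°.
tan(apparent dip) = tan 45° · sin 70° = 0.9397
α = arctan(0.9397) = 43.22°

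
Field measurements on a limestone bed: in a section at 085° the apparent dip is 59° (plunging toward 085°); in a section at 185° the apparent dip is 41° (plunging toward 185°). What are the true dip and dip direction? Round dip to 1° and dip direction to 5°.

The two traces are lines in the plane: v₁ = (sin 85°·cos 59°, cos 85°·cos 59°, −sin 59°), v₂ = (sin 185°·cos 41°, cos 185°·cos 41°, −sin 41°).
The plane normal is n = v₁ × v₂ ∝ (0.674, -0.393, 0.383).
tan δ = √(n_x²+n_y²)/n_z = 0.780/0.383, so δ = 63.9°.
Dip direction = azimuth of (n_x, n_y) = atan2(0.674, -0.393) = 120°.

true dip 64°, dip direction 120°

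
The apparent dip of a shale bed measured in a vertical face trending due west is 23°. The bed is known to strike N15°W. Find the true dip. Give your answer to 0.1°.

23.7°

β = acute angle between strike N15°W and section due west = 75°.
tan(true dip) = tan 23° / sin 75° = 0.4394
true dip = arctan 0.4394 = 23.72°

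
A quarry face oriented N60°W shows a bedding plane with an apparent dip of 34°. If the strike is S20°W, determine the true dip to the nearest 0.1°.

The section is 80° from the strike.
tan(true dip) = tan 34° / sin 80° = 0.6849
δ = arctan(0.6849) = 34.41°

34.4°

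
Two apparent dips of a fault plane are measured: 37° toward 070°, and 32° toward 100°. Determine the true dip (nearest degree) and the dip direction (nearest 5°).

Each apparent-dip line lies in the plane. As unit vectors (x east, y north, z up), v₁ plunges 37°→070° and v₂ plunges 32°→100°.
n = v₁ × v₂ = (0.233, 0.105, 0.339) (taken with n_z > 0).
tan δ = √(n_x²+n_y²)/n_z = 0.256/0.339, so δ = 37.1°.
Dip direction = azimuth of (n_x, n_y) = atan2(0.233, 0.105) = 66°.

true dip 37°, dip direction 065°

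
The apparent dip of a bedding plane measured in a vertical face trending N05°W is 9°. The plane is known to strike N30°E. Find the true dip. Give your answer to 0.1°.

β = acute angle between strike N30°E and section N05°W = 35°.
tan δ = tan α / sin β = tan 9° / sin 35° = 0.1584 / 0.5736 = 0.2761
true dip = arctan 0.2761 = 15.44°

15.4°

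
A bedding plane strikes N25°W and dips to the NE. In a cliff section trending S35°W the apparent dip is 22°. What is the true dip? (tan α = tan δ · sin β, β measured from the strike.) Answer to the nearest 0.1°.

The section is 60° from the strike.
tan(true dip) = tan 22° / sin 60° = 0.4665
δ = arctan(0.4665) = 25.01°

25.0°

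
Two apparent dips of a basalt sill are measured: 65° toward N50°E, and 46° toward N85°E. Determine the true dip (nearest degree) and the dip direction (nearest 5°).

true dip 68°, dip direction 020°

The two traces are lines in the plane: v₁ = (sin 50°·cos 65°, cos 50°·cos 65°, −sin 65°), v₂ = (sin 85°·cos 46°, cos 85°·cos 46°, −sin 46°).
Cross product v₁ × v₂ gives the pole to the plane: n ∝ (0.141, 0.394, 0.168).
True dip = arccos(n_z / |n|) = arccos(0.3732) = 68.1°.
The horizontal component of n points toward azimuth atan2(n_x, n_y) = 20°, the dip direction.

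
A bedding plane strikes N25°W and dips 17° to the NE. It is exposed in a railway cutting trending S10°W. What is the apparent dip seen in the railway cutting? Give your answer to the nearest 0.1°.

9.9°

Angle between strike (N25°W) and section (S10°W): β = 35°.
tan(apparent dip) = tan 17° · sin 35° = 0.1754
α = arctan(0.1754) = 9.95°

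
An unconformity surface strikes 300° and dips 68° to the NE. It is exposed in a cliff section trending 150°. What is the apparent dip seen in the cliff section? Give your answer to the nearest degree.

51°

Angle between strike (300°) and section (150°): β = 30°.
tan(apparent dip) = tan 68° · sin 30° = 1.2375
α = arctan(1.2375) = 51.06°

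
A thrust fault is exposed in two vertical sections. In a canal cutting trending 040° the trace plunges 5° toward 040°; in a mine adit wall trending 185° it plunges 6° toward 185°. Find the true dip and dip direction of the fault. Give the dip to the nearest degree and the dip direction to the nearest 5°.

true dip 18°, dip direction 115°

The two traces are lines in the plane: v₁ = (sin 40°·cos 5°, cos 40°·cos 5°, −sin 5°), v₂ = (sin 185°·cos 6°, cos 185°·cos 6°, −sin 6°).
The plane normal is n = v₁ × v₂ ∝ (0.166, -0.074, 0.568).
Dip δ = arctan(|n_h|/n_z) = arctan(0.182/0.568) = 17.8°.
Dip direction = azimuth of (n_x, n_y) = atan2(0.166, -0.074) = 114°.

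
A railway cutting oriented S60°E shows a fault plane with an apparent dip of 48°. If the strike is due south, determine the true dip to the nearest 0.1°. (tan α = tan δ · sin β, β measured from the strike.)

The section is 60° from the strike.
tan δ = tan α / sin β = tan 48° / sin 60° = 1.1106 / 0.8660 = 1.2824
true dip = arctan 1.2824 = 52.05°

52.1°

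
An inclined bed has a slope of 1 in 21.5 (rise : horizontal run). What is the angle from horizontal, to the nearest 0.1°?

2.7°

tan θ = 1/21.5 = 0.0465
θ = arctan(0.0465) = 2.66°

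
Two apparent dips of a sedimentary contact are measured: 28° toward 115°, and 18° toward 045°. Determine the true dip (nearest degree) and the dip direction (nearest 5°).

The two traces are lines in the plane: v₁ = (sin 115°·cos 28°, cos 115°·cos 28°, −sin 28°), v₂ = (sin 45°·cos 18°, cos 45°·cos 18°, −sin 18°).
n = v₁ × v₂ = (0.431, -0.068, 0.789) (taken with n_z > 0).
True dip = arccos(n_z / |n|) = arccos(0.8751) = 28.9°.
The horizontal component of n points toward azimuth atan2(n_x, n_y) = 99°, the dip direction.

true dip 29°, dip direction 100°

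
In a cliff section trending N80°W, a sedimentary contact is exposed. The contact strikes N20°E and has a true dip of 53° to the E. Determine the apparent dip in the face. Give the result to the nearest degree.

The strike is N20°E and the section trends N80°W; the acute angle between them is β = 80°.
tan α = tan 53° × sin 80° = 1.3270 × 0.9848 = 1.3069
apparent dip = arctan 1.3069 = 52.58°

53°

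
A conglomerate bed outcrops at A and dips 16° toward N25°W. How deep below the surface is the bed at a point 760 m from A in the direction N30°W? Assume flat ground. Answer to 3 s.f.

217 m

The hole lies 5° from the dip direction, so the down-dip offset is 760 × cos 5° = 757.11 m.
Depth = down-dip offset × tan(dip) = 757.11 × tan 16° = 757.11 × 0.2867
Depth = 217.10 m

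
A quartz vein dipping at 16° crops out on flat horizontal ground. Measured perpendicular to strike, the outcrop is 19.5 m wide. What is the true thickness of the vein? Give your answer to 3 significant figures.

True thickness t = w · sin(dip) = 19.5 × sin 16°
t = 19.5 × 0.2756 = 5.375 m

5.37 m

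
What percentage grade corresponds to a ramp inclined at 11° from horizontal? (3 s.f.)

grade % = 100 × tan 11° = 100 × 0.1944

19.4%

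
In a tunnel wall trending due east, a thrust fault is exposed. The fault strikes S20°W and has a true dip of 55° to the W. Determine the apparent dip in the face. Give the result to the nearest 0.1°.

53.3°

Angle between strike (S20°W) and section (due east): β = 70°.
tan(apparent dip) = tan 55° · sin 70° = 1.3420
apparent dip = arctan 1.3420 = 53.31°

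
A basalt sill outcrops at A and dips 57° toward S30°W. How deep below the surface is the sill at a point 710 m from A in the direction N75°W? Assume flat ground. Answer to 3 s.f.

The hole lies 75° from the dip direction, so the down-dip offset is 710 × cos 75° = 183.76 m.
Depth = down-dip offset × tan(dip) = 183.76 × tan 57° = 183.76 × 1.5399
Depth = 282.97 m

283 m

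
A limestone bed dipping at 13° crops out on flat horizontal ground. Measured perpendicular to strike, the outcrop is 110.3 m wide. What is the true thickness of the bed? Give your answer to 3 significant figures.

24.8 m

True thickness t = w · sin(dip) = 110.3 × sin 13°
t = 110.3 × 0.2250 = 24.812 m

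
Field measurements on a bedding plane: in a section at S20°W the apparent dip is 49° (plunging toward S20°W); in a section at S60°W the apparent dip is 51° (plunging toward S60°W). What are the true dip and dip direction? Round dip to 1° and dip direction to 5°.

true dip 52°, dip direction 225°

Represent each trace as a vector plunging at its apparent dip toward its trend (east-north-up frame): v₁ = (-0.224, -0.616, -0.755), v₂ = (-0.545, -0.315, -0.777).
The plane normal is n = v₁ × v₂ ∝ (-0.242, -0.237, 0.265).
tan δ = √(n_x²+n_y²)/n_z = 0.338/0.265, so δ = 51.9°.
Dip direction = atan2(-0.242, -0.237) = 226° (azimuth of n's horizontal projection).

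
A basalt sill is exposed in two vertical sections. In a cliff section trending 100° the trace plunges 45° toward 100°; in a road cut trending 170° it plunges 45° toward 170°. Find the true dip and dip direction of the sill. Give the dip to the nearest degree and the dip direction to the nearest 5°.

true dip 51°, dip direction 135°

Represent each trace as a vector plunging at its apparent dip toward its trend (east-north-up frame): v₁ = (0.696, -0.123, -0.707), v₂ = (0.123, -0.696, -0.707).
Cross product v₁ × v₂ gives the pole to the plane: n ∝ (0.406, -0.406, 0.470).
tan δ = √(n_x²+n_y²)/n_z = 0.574/0.470, so δ = 50.7°.
Dip direction = azimuth of (n_x, n_y) = atan2(0.406, -0.406) = 135°.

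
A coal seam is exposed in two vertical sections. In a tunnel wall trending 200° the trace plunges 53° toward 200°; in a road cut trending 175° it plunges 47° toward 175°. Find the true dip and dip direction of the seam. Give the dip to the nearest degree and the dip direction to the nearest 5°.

true dip 54°, dip direction 215°

Each apparent-dip line lies in the plane. As unit vectors (x east, y north, z up), v₁ plunges 53°→200° and v₂ plunges 47°→175°.
Cross product v₁ × v₂ gives the pole to the plane: n ∝ (-0.129, -0.198, 0.173).
True dip = arccos(n_z / |n|) = arccos(0.5917) = 53.7°.
Dip direction = atan2(-0.129, -0.198) = 213° (azimuth of n's horizontal projection).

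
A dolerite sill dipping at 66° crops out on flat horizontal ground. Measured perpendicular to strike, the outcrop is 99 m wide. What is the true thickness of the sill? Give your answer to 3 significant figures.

True thickness t = w · sin(dip) = 99 × sin 66°
t = 99 × 0.9135 = 90.441 m

90.4 m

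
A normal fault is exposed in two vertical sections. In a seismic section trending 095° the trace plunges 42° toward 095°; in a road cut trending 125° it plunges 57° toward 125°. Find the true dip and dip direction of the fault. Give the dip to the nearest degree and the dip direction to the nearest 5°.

Each apparent-dip line lies in the plane. As unit vectors (x east, y north, z up), v₁ plunges 42°→095° and v₂ plunges 57°→125°.
n = v₁ × v₂ = (0.155, -0.322, 0.202) (taken with n_z > 0).
Dip δ = arctan(|n_h|/n_z) = arctan(0.358/0.202) = 60.5°.
Dip direction = azimuth of (n_x, n_y) = atan2(0.155, -0.322) = 154°.

true dip 60°, dip direction 155°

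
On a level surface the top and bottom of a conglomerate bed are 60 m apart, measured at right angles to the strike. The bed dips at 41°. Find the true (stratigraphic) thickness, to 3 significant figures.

True thickness t = w · sin(dip) = 60 × sin 41°
t = 60 × 0.6561 = 39.364 m

39.4 m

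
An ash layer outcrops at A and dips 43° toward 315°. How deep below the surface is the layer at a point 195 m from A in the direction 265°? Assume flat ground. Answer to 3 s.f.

The hole lies 50° from the dip direction, so the down-dip offset is 195 × cos 50° = 125.34 m.
Depth = down-dip offset × tan(dip) = 125.34 × tan 43° = 125.34 × 0.9325
Depth = 116.88 m

117 m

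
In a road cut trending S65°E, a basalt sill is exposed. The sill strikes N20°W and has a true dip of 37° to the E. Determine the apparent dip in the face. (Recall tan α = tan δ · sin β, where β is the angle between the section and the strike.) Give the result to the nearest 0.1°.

28.1°

The section lies 45° from the strike.
tan α = tan 37° × sin 45° = 0.7536 × 0.7071 = 0.5328
apparent dip = arctan 0.5328 = 28.05°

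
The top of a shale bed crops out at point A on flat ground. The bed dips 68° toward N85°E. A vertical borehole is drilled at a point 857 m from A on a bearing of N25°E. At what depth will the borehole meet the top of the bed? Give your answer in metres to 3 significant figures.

1060 m

The hole lies 60° from the dip direction, so the down-dip offset is 857 × cos 60° = 428.50 m.
Depth = down-dip offset × tan(dip) = 428.50 × tan 68° = 428.50 × 2.4751
Depth = 1060.57 m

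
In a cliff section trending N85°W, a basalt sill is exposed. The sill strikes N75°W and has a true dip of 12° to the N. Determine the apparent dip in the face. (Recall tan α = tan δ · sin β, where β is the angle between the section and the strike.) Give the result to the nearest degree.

The section lies 10° from the strike.
tan α = tan 12° × sin 10° = 0.2126 × 0.1736 = 0.0369
apparent dip = arctan 0.0369 = 2.11°

2°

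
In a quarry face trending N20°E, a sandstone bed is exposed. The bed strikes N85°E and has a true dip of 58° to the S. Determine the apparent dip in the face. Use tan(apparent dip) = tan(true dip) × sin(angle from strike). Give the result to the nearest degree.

The strike is N85°E and the section trends N20°E; the acute angle between them is β = 65°.
tan α = tan 58° × sin 65° = 1.6003 × 0.9063 = 1.4504
apparent dip = arctan 1.4504 = 55.42°

55°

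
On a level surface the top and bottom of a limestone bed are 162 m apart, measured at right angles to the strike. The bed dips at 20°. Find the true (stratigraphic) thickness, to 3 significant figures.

55.4 m

True thickness t = w · sin(dip) = 162 × sin 20°
t = 162 × 0.3420 = 55.407 m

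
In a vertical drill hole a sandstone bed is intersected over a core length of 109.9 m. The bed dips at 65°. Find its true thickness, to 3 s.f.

46.4 m

True thickness t = h · cos(dip) = 109.9 × cos 65°
t = 109.9 × 0.4226 = 46.446 m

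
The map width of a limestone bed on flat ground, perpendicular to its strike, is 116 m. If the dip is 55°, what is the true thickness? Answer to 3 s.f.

95.0 m

True thickness t = w · sin(dip) = 116 × sin 55°
t = 116 × 0.8192 = 95.022 m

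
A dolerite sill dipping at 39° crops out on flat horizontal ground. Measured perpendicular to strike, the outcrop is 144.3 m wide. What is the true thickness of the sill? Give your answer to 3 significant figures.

90.8 m

True thickness t = w · sin(dip) = 144.3 × sin 39°
t = 144.3 × 0.6293 = 90.811 m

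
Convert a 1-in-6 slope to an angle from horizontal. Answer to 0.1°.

tan θ = 1/6 = 0.1667
θ = arctan(0.1667) = 9.46°

9.5°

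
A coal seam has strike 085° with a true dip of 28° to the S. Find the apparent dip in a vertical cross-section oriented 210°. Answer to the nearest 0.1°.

23.5°

The strike is 085° and the section trends 210°; the acute angle between them is β = 55°.
tan(apparent dip) = tan 28° · sin 55° = 0.4356
apparent dip = arctan 0.4356 = 23.54°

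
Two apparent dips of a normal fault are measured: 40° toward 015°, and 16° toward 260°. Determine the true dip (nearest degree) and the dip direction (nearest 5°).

The two traces are lines in the plane: v₁ = (sin 15°·cos 40°, cos 15°·cos 40°, −sin 40°), v₂ = (sin 260°·cos 16°, cos 260°·cos 16°, −sin 16°).
n = v₁ × v₂ = (-0.311, 0.663, 0.667) (taken with n_z > 0).
Dip δ = arctan(|n_h|/n_z) = arctan(0.733/0.667) = 47.7°.
The horizontal component of n points toward azimuth atan2(n_x, n_y) = 335°, the dip direction.

true dip 48°, dip direction 335°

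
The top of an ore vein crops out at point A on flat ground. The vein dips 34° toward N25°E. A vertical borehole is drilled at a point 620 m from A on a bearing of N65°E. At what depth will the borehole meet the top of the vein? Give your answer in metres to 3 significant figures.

320 m

The hole lies 40° from the dip direction, so the down-dip offset is 620 × cos 40° = 474.95 m.
Depth = down-dip offset × tan(dip) = 474.95 × tan 34° = 474.95 × 0.6745
Depth = 320.36 m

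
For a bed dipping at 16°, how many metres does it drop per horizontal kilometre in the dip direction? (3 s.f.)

drop per km = 1000 × tan 16° = 1000 × 0.2867

287 m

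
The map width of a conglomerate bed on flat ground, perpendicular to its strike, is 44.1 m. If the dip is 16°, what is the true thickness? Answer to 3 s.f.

12.2 m

True thickness t = w · sin(dip) = 44.1 × sin 16°
t = 44.1 × 0.2756 = 12.156 m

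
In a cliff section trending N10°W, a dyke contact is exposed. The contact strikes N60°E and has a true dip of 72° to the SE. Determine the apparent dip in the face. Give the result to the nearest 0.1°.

70.9°

Angle between strike (N60°E) and section (N10°W): β = 70°.
tan(apparent dip) = tan 72° · sin 70° = 2.8921
apparent dip = arctan 2.8921 = 70.93°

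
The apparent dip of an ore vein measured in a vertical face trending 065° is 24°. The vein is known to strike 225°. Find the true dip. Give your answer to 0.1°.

52.5°

The section is 20° from the strike.
tan δ = tan α / sin β = tan 24° / sin 20° = 0.4452 / 0.3420 = 1.3018
true dip = arctan 1.3018 = 52.47°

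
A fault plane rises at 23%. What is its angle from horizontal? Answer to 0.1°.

tan θ = 23/100 = 0.2300
θ = arctan(0.2300) = 12.95°

13.0°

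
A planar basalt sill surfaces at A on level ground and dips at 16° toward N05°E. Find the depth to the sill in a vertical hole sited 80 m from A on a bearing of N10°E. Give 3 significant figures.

22.9 m

The hole lies 5° from the dip direction, so the down-dip offset is 80 × cos 5° = 79.70 m.
Depth = down-dip offset × tan(dip) = 79.70 × tan 16° = 79.70 × 0.2867
Depth = 22.85 m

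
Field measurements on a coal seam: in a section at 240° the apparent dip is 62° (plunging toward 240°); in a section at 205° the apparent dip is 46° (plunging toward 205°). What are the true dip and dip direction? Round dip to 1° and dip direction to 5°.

Represent each trace as a vector plunging at its apparent dip toward its trend (east-north-up frame): v₁ = (-0.407, -0.235, -0.883), v₂ = (-0.294, -0.630, -0.719).
n = v₁ × v₂ = (-0.387, -0.033, 0.187) (taken with n_z > 0).
Dip δ = arctan(|n_h|/n_z) = arctan(0.388/0.187) = 64.3°.
The horizontal component of n points toward azimuth atan2(n_x, n_y) = 265°, the dip direction.

true dip 64°, dip direction 265°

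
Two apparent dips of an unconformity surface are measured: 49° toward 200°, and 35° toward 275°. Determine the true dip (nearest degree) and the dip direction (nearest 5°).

Each apparent-dip line lies in the plane. As unit vectors (x east, y north, z up), v₁ plunges 49°→200° and v₂ plunges 35°→275°.
Cross product v₁ × v₂ gives the pole to the plane: n ∝ (-0.407, -0.487, 0.519).
tan δ = √(n_x²+n_y²)/n_z = 0.635/0.519, so δ = 50.7°.
The horizontal component of n points toward azimuth atan2(n_x, n_y) = 220°, the dip direction.

true dip 51°, dip direction 220°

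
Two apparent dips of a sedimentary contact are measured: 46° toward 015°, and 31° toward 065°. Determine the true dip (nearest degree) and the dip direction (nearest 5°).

true dip 46°, dip direction 010°

The two traces are lines in the plane: v₁ = (sin 15°·cos 46°, cos 15°·cos 46°, −sin 46°), v₂ = (sin 65°·cos 31°, cos 65°·cos 31°, −sin 31°).
The plane normal is n = v₁ × v₂ ∝ (0.085, 0.466, 0.456).
tan δ = √(n_x²+n_y²)/n_z = 0.474/0.456, so δ = 46.1°.
The horizontal component of n points toward azimuth atan2(n_x, n_y) = 10°, the dip direction.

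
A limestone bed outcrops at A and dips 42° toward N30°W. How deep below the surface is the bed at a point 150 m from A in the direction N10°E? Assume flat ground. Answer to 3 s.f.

The hole lies 40° from the dip direction, so the down-dip offset is 150 × cos 40° = 114.91 m.
Depth = down-dip offset × tan(dip) = 114.91 × tan 42° = 114.91 × 0.9004
Depth = 103.46 m

103 m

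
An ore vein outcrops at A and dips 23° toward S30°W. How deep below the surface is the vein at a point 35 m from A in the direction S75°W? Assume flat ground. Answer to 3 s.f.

The hole lies 45° from the dip direction, so the down-dip offset is 35 × cos 45° = 24.75 m.
Depth = down-dip offset × tan(dip) = 24.75 × tan 23° = 24.75 × 0.4245
Depth = 10.51 m

10.5 m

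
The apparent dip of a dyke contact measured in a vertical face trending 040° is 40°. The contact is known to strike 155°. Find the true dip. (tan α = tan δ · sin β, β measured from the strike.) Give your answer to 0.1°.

42.8°

The section is 65° from the strike.
tan δ = tan α / sin β = tan 40° / sin 65° = 0.8391 / 0.9063 = 0.9258
true dip = arctan 0.9258 = 42.79°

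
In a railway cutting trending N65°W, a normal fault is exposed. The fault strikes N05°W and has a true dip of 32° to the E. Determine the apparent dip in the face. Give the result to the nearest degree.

Angle between strike (N05°W) and section (N65°W): β = 60°.
tan(apparent dip) = tan 32° · sin 60° = 0.5412
α = arctan(0.5412) = 28.42°

28°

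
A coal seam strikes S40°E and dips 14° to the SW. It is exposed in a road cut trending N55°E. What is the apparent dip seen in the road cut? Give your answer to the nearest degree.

The section lies 85° from the strike.
tan α = tan 14° × sin 85° = 0.2493 × 0.9962 = 0.2484
α = arctan(0.2484) = 13.95°

14°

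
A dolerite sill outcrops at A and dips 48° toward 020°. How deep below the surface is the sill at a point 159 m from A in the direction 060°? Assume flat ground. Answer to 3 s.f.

135 m

The hole lies 40° from the dip direction, so the down-dip offset is 159 × cos 40° = 121.80 m.
Depth = down-dip offset × tan(dip) = 121.80 × tan 48° = 121.80 × 1.1106
Depth = 135.27 m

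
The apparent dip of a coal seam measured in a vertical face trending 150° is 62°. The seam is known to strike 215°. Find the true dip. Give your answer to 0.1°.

64.3°

The section is 65° from the strike.
tan(true dip) = tan 62° / sin 65° = 2.0752
δ = arctan(2.0752) = 64.27°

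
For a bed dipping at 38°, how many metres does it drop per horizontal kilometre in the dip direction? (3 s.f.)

drop per km = 1000 × tan 38° = 1000 × 0.7813

781 m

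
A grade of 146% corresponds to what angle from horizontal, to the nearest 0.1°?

tan θ = 146/100 = 1.4600
θ = arctan(1.4600) = 55.59°

55.6°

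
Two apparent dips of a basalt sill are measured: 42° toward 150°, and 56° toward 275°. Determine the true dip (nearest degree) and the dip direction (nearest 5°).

The two traces are lines in the plane: v₁ = (sin 150°·cos 42°, cos 150°·cos 42°, −sin 42°), v₂ = (sin 275°·cos 56°, cos 275°·cos 56°, −sin 56°).
n = v₁ × v₂ = (-0.566, -0.681, 0.340) (taken with n_z > 0).
tan δ = √(n_x²+n_y²)/n_z = 0.885/0.340, so δ = 69.0°.
The horizontal component of n points toward azimuth atan2(n_x, n_y) = 220°, the dip direction.

true dip 69°, dip direction 220°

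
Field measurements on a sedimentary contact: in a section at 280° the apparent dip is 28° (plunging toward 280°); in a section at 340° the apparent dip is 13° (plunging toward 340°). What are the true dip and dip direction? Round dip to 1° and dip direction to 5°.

The two traces are lines in the plane: v₁ = (sin 280°·cos 28°, cos 280°·cos 28°, −sin 28°), v₂ = (sin 340°·cos 13°, cos 340°·cos 13°, −sin 13°).
n = v₁ × v₂ = (-0.395, 0.039, 0.745) (taken with n_z > 0).
True dip = arccos(n_z / |n|) = arccos(0.8824) = 28.1°.
Dip direction = azimuth of (n_x, n_y) = atan2(-0.395, 0.039) = 276°.

true dip 28°, dip direction 275°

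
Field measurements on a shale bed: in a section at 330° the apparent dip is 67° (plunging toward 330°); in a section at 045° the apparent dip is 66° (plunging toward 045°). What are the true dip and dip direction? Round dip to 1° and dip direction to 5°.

true dip 71°, dip direction 005°

Represent each trace as a vector plunging at its apparent dip toward its trend (east-north-up frame): v₁ = (-0.195, 0.338, -0.921), v₂ = (0.288, 0.288, -0.914).
The plane normal is n = v₁ × v₂ ∝ (0.044, 0.443, 0.154).
Dip δ = arctan(|n_h|/n_z) = arctan(0.445/0.154) = 71.0°.
Dip direction = atan2(0.044, 0.443) = 6° (azimuth of n's horizontal projection).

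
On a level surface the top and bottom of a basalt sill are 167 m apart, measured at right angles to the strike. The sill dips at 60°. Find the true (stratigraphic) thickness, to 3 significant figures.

145 m

True thickness t = w · sin(dip) = 167 × sin 60°
t = 167 × 0.8660 = 144.626 m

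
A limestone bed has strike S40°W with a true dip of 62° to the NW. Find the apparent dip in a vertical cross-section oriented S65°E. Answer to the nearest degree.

61°

The section lies 75° from the strike.
tan(apparent dip) = tan 62° · sin 75° = 1.8166
apparent dip = arctan 1.8166 = 61.17°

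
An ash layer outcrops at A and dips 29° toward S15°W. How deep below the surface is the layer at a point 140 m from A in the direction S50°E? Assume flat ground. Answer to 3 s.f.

The hole lies 65° from the dip direction, so the down-dip offset is 140 × cos 65° = 59.17 m.
Depth = down-dip offset × tan(dip) = 59.17 × tan 29° = 59.17 × 0.5543
Depth = 32.80 m

32.8 m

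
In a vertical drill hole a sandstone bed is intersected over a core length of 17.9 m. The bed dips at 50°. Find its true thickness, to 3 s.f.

True thickness t = h · cos(dip) = 17.9 × cos 50°
t = 17.9 × 0.6428 = 11.506 m

11.5 m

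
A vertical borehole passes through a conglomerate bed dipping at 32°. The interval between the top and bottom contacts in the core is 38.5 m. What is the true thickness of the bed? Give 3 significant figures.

True thickness t = h · cos(dip) = 38.5 × cos 32°
t = 38.5 × 0.8480 = 32.650 m

32.6 m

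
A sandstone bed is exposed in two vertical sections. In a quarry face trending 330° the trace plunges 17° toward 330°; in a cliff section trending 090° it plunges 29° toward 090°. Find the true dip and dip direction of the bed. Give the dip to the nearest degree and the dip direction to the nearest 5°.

Each apparent-dip line lies in the plane. As unit vectors (x east, y north, z up), v₁ plunges 17°→330° and v₂ plunges 29°→090°.
Cross product v₁ × v₂ gives the pole to the plane: n ∝ (0.402, 0.488, 0.724).
tan δ = √(n_x²+n_y²)/n_z = 0.632/0.724, so δ = 41.1°.
The horizontal component of n points toward azimuth atan2(n_x, n_y) = 39°, the dip direction.

true dip 41°, dip direction 040°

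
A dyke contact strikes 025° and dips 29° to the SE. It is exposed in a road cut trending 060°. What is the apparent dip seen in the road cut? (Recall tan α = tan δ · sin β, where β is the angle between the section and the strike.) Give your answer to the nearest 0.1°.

Angle between strike (025°) and section (060°): β = 35°.
tan α = tan 29° × sin 35° = 0.5543 × 0.5736 = 0.3179
α = arctan(0.3179) = 17.64°

17.6°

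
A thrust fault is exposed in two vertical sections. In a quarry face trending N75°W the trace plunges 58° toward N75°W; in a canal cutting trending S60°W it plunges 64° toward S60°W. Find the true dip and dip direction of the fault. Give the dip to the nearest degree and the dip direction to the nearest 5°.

true dip 64°, dip direction 245°

The two traces are lines in the plane: v₁ = (sin 285°·cos 58°, cos 285°·cos 58°, −sin 58°), v₂ = (sin 240°·cos 64°, cos 240°·cos 64°, −sin 64°).
The plane normal is n = v₁ × v₂ ∝ (-0.309, -0.138, 0.164).
True dip = arccos(n_z / |n|) = arccos(0.4365) = 64.1°.
Dip direction = atan2(-0.309, -0.138) = 246° (azimuth of n's horizontal projection).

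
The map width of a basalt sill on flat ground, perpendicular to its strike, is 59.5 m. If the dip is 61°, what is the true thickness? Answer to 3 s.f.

True thickness t = w · sin(dip) = 59.5 × sin 61°
t = 59.5 × 0.8746 = 52.040 m

52.0 m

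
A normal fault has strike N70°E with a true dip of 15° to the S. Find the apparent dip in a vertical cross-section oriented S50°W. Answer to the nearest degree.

The section lies 20° from the strike.
tan(apparent dip) = tan 15° · sin 20° = 0.0916
apparent dip = arctan 0.0916 = 5.24°

5°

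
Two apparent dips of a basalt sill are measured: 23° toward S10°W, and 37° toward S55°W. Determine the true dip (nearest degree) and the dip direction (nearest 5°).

Represent each trace as a vector plunging at its apparent dip toward its trend (east-north-up frame): v₁ = (-0.160, -0.907, -0.391), v₂ = (-0.654, -0.458, -0.602).
Cross product v₁ × v₂ gives the pole to the plane: n ∝ (-0.367, -0.159, 0.520).
Dip δ = arctan(|n_h|/n_z) = arctan(0.400/0.520) = 37.6°.
Dip direction = atan2(-0.367, -0.159) = 246° (azimuth of n's horizontal projection).

true dip 38°, dip direction 245°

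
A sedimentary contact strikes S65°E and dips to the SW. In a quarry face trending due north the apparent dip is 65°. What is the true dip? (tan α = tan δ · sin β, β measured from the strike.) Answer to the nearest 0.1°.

The section is 65° from the strike.
tan(true dip) = tan 65° / sin 65° = 2.3662
δ = arctan(2.3662) = 67.09°

67.1°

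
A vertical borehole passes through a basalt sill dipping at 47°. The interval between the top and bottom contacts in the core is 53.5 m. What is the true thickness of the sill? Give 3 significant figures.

36.5 m

True thickness t = h · cos(dip) = 53.5 × cos 47°
t = 53.5 × 0.6820 = 36.487 m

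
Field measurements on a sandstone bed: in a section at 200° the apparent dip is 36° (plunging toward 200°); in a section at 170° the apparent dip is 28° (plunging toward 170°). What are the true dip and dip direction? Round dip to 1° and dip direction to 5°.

The two traces are lines in the plane: v₁ = (sin 200°·cos 36°, cos 200°·cos 36°, −sin 36°), v₂ = (sin 170°·cos 28°, cos 170°·cos 28°, −sin 28°).
Cross product v₁ × v₂ gives the pole to the plane: n ∝ (-0.154, -0.220, 0.357).
tan δ = √(n_x²+n_y²)/n_z = 0.269/0.357, so δ = 37.0°.
Dip direction = atan2(-0.154, -0.220) = 215° (azimuth of n's horizontal projection).

true dip 37°, dip direction 215°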